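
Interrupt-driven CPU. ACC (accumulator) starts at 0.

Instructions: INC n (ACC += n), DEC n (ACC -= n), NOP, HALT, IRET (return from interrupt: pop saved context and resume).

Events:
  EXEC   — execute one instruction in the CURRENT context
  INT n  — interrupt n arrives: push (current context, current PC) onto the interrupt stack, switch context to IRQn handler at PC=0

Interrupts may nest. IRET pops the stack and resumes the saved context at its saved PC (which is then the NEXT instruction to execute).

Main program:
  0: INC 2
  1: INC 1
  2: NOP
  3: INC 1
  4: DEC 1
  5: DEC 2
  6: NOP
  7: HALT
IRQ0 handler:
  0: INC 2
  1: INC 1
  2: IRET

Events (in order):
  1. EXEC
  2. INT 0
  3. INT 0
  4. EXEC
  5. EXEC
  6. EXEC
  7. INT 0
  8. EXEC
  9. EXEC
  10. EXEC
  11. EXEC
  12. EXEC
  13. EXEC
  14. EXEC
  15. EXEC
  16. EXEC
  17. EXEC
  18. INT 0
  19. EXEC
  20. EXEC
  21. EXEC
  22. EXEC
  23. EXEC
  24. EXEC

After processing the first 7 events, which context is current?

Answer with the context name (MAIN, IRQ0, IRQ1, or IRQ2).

Event 1 (EXEC): [MAIN] PC=0: INC 2 -> ACC=2
Event 2 (INT 0): INT 0 arrives: push (MAIN, PC=1), enter IRQ0 at PC=0 (depth now 1)
Event 3 (INT 0): INT 0 arrives: push (IRQ0, PC=0), enter IRQ0 at PC=0 (depth now 2)
Event 4 (EXEC): [IRQ0] PC=0: INC 2 -> ACC=4
Event 5 (EXEC): [IRQ0] PC=1: INC 1 -> ACC=5
Event 6 (EXEC): [IRQ0] PC=2: IRET -> resume IRQ0 at PC=0 (depth now 1)
Event 7 (INT 0): INT 0 arrives: push (IRQ0, PC=0), enter IRQ0 at PC=0 (depth now 2)

Answer: IRQ0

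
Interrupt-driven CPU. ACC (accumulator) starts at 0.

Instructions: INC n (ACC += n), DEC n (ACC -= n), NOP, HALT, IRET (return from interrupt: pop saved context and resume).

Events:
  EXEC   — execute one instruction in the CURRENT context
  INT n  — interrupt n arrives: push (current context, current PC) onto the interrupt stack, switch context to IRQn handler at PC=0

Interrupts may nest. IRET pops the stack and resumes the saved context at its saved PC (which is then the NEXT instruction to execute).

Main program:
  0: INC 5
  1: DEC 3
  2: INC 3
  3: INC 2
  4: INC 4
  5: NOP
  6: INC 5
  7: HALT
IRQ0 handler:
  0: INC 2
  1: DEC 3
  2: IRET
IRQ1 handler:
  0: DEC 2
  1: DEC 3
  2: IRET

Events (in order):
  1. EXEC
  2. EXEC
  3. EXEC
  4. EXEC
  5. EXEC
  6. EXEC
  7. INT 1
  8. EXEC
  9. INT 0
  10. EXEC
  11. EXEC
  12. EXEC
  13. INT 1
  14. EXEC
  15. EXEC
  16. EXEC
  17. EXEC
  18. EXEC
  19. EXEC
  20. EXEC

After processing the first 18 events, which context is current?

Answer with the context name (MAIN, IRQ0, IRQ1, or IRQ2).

Event 1 (EXEC): [MAIN] PC=0: INC 5 -> ACC=5
Event 2 (EXEC): [MAIN] PC=1: DEC 3 -> ACC=2
Event 3 (EXEC): [MAIN] PC=2: INC 3 -> ACC=5
Event 4 (EXEC): [MAIN] PC=3: INC 2 -> ACC=7
Event 5 (EXEC): [MAIN] PC=4: INC 4 -> ACC=11
Event 6 (EXEC): [MAIN] PC=5: NOP
Event 7 (INT 1): INT 1 arrives: push (MAIN, PC=6), enter IRQ1 at PC=0 (depth now 1)
Event 8 (EXEC): [IRQ1] PC=0: DEC 2 -> ACC=9
Event 9 (INT 0): INT 0 arrives: push (IRQ1, PC=1), enter IRQ0 at PC=0 (depth now 2)
Event 10 (EXEC): [IRQ0] PC=0: INC 2 -> ACC=11
Event 11 (EXEC): [IRQ0] PC=1: DEC 3 -> ACC=8
Event 12 (EXEC): [IRQ0] PC=2: IRET -> resume IRQ1 at PC=1 (depth now 1)
Event 13 (INT 1): INT 1 arrives: push (IRQ1, PC=1), enter IRQ1 at PC=0 (depth now 2)
Event 14 (EXEC): [IRQ1] PC=0: DEC 2 -> ACC=6
Event 15 (EXEC): [IRQ1] PC=1: DEC 3 -> ACC=3
Event 16 (EXEC): [IRQ1] PC=2: IRET -> resume IRQ1 at PC=1 (depth now 1)
Event 17 (EXEC): [IRQ1] PC=1: DEC 3 -> ACC=0
Event 18 (EXEC): [IRQ1] PC=2: IRET -> resume MAIN at PC=6 (depth now 0)

Answer: MAIN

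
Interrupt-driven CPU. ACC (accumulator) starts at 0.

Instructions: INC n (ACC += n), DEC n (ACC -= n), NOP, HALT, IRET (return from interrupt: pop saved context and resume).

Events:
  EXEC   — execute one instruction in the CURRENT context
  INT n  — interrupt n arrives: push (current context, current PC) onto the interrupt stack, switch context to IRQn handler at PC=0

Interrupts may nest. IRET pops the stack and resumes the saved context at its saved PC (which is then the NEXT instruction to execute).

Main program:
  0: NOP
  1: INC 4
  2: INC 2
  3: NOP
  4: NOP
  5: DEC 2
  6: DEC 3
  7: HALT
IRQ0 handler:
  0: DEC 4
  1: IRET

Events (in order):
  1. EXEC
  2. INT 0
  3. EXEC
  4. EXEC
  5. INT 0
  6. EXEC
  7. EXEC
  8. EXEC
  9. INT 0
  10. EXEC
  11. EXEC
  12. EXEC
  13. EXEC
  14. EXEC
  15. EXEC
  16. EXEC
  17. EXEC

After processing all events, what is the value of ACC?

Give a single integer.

Event 1 (EXEC): [MAIN] PC=0: NOP
Event 2 (INT 0): INT 0 arrives: push (MAIN, PC=1), enter IRQ0 at PC=0 (depth now 1)
Event 3 (EXEC): [IRQ0] PC=0: DEC 4 -> ACC=-4
Event 4 (EXEC): [IRQ0] PC=1: IRET -> resume MAIN at PC=1 (depth now 0)
Event 5 (INT 0): INT 0 arrives: push (MAIN, PC=1), enter IRQ0 at PC=0 (depth now 1)
Event 6 (EXEC): [IRQ0] PC=0: DEC 4 -> ACC=-8
Event 7 (EXEC): [IRQ0] PC=1: IRET -> resume MAIN at PC=1 (depth now 0)
Event 8 (EXEC): [MAIN] PC=1: INC 4 -> ACC=-4
Event 9 (INT 0): INT 0 arrives: push (MAIN, PC=2), enter IRQ0 at PC=0 (depth now 1)
Event 10 (EXEC): [IRQ0] PC=0: DEC 4 -> ACC=-8
Event 11 (EXEC): [IRQ0] PC=1: IRET -> resume MAIN at PC=2 (depth now 0)
Event 12 (EXEC): [MAIN] PC=2: INC 2 -> ACC=-6
Event 13 (EXEC): [MAIN] PC=3: NOP
Event 14 (EXEC): [MAIN] PC=4: NOP
Event 15 (EXEC): [MAIN] PC=5: DEC 2 -> ACC=-8
Event 16 (EXEC): [MAIN] PC=6: DEC 3 -> ACC=-11
Event 17 (EXEC): [MAIN] PC=7: HALT

Answer: -11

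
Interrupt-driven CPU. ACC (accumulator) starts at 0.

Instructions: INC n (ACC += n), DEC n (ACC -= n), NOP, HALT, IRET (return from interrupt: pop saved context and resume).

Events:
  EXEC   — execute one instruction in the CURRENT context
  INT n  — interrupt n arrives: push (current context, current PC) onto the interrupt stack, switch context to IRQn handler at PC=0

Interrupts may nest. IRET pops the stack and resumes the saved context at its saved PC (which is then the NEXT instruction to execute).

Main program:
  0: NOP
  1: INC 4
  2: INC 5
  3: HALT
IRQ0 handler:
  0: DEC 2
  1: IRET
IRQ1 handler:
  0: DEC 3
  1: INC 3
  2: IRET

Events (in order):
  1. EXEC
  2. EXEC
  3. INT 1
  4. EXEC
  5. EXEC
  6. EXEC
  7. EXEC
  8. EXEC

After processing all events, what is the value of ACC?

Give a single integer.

Event 1 (EXEC): [MAIN] PC=0: NOP
Event 2 (EXEC): [MAIN] PC=1: INC 4 -> ACC=4
Event 3 (INT 1): INT 1 arrives: push (MAIN, PC=2), enter IRQ1 at PC=0 (depth now 1)
Event 4 (EXEC): [IRQ1] PC=0: DEC 3 -> ACC=1
Event 5 (EXEC): [IRQ1] PC=1: INC 3 -> ACC=4
Event 6 (EXEC): [IRQ1] PC=2: IRET -> resume MAIN at PC=2 (depth now 0)
Event 7 (EXEC): [MAIN] PC=2: INC 5 -> ACC=9
Event 8 (EXEC): [MAIN] PC=3: HALT

Answer: 9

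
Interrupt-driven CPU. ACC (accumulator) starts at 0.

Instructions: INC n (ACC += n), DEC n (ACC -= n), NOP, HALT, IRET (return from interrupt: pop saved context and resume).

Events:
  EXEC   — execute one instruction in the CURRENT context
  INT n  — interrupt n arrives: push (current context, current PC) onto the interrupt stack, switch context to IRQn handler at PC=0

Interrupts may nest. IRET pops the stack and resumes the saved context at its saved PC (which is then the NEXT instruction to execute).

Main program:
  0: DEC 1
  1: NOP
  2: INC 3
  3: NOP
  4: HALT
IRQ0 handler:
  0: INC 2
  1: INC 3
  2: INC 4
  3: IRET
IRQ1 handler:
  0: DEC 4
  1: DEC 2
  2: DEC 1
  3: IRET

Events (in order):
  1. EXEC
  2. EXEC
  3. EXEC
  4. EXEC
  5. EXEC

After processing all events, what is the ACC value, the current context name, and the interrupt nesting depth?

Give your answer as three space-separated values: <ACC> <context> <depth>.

Answer: 2 MAIN 0

Derivation:
Event 1 (EXEC): [MAIN] PC=0: DEC 1 -> ACC=-1
Event 2 (EXEC): [MAIN] PC=1: NOP
Event 3 (EXEC): [MAIN] PC=2: INC 3 -> ACC=2
Event 4 (EXEC): [MAIN] PC=3: NOP
Event 5 (EXEC): [MAIN] PC=4: HALT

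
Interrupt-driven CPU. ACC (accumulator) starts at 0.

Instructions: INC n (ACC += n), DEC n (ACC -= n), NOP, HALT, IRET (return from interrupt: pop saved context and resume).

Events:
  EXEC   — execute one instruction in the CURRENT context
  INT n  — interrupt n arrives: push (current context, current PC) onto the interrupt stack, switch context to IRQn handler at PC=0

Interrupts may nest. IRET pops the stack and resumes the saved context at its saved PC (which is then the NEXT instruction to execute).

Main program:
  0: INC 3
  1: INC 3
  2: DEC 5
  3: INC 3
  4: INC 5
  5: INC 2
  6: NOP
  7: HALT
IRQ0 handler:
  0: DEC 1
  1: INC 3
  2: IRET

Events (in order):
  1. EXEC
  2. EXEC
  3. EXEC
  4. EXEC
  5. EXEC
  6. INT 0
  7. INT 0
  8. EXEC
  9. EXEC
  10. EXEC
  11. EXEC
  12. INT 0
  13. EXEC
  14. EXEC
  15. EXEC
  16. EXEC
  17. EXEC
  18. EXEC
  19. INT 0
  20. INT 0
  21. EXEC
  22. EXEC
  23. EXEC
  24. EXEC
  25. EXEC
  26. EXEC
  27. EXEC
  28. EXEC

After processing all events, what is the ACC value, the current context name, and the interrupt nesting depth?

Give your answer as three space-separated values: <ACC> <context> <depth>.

Answer: 21 MAIN 0

Derivation:
Event 1 (EXEC): [MAIN] PC=0: INC 3 -> ACC=3
Event 2 (EXEC): [MAIN] PC=1: INC 3 -> ACC=6
Event 3 (EXEC): [MAIN] PC=2: DEC 5 -> ACC=1
Event 4 (EXEC): [MAIN] PC=3: INC 3 -> ACC=4
Event 5 (EXEC): [MAIN] PC=4: INC 5 -> ACC=9
Event 6 (INT 0): INT 0 arrives: push (MAIN, PC=5), enter IRQ0 at PC=0 (depth now 1)
Event 7 (INT 0): INT 0 arrives: push (IRQ0, PC=0), enter IRQ0 at PC=0 (depth now 2)
Event 8 (EXEC): [IRQ0] PC=0: DEC 1 -> ACC=8
Event 9 (EXEC): [IRQ0] PC=1: INC 3 -> ACC=11
Event 10 (EXEC): [IRQ0] PC=2: IRET -> resume IRQ0 at PC=0 (depth now 1)
Event 11 (EXEC): [IRQ0] PC=0: DEC 1 -> ACC=10
Event 12 (INT 0): INT 0 arrives: push (IRQ0, PC=1), enter IRQ0 at PC=0 (depth now 2)
Event 13 (EXEC): [IRQ0] PC=0: DEC 1 -> ACC=9
Event 14 (EXEC): [IRQ0] PC=1: INC 3 -> ACC=12
Event 15 (EXEC): [IRQ0] PC=2: IRET -> resume IRQ0 at PC=1 (depth now 1)
Event 16 (EXEC): [IRQ0] PC=1: INC 3 -> ACC=15
Event 17 (EXEC): [IRQ0] PC=2: IRET -> resume MAIN at PC=5 (depth now 0)
Event 18 (EXEC): [MAIN] PC=5: INC 2 -> ACC=17
Event 19 (INT 0): INT 0 arrives: push (MAIN, PC=6), enter IRQ0 at PC=0 (depth now 1)
Event 20 (INT 0): INT 0 arrives: push (IRQ0, PC=0), enter IRQ0 at PC=0 (depth now 2)
Event 21 (EXEC): [IRQ0] PC=0: DEC 1 -> ACC=16
Event 22 (EXEC): [IRQ0] PC=1: INC 3 -> ACC=19
Event 23 (EXEC): [IRQ0] PC=2: IRET -> resume IRQ0 at PC=0 (depth now 1)
Event 24 (EXEC): [IRQ0] PC=0: DEC 1 -> ACC=18
Event 25 (EXEC): [IRQ0] PC=1: INC 3 -> ACC=21
Event 26 (EXEC): [IRQ0] PC=2: IRET -> resume MAIN at PC=6 (depth now 0)
Event 27 (EXEC): [MAIN] PC=6: NOP
Event 28 (EXEC): [MAIN] PC=7: HALT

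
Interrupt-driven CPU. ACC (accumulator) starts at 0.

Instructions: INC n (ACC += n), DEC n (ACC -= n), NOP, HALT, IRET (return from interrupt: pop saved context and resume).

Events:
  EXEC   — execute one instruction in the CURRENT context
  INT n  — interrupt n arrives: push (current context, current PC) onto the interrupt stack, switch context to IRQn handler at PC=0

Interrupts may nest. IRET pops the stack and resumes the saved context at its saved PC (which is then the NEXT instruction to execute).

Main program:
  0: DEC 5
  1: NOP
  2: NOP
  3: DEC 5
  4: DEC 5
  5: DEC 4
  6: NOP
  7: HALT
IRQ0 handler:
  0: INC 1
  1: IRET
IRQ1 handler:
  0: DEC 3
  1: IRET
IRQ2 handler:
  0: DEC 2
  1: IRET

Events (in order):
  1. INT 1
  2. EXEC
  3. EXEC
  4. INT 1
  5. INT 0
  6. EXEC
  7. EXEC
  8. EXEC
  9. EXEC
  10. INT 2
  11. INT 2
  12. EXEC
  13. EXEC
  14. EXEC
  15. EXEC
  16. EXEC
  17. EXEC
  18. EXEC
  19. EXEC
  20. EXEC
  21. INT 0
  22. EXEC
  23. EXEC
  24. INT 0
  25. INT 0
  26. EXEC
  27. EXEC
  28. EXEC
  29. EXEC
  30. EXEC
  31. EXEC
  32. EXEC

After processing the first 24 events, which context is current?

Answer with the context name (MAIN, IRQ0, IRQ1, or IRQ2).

Answer: IRQ0

Derivation:
Event 1 (INT 1): INT 1 arrives: push (MAIN, PC=0), enter IRQ1 at PC=0 (depth now 1)
Event 2 (EXEC): [IRQ1] PC=0: DEC 3 -> ACC=-3
Event 3 (EXEC): [IRQ1] PC=1: IRET -> resume MAIN at PC=0 (depth now 0)
Event 4 (INT 1): INT 1 arrives: push (MAIN, PC=0), enter IRQ1 at PC=0 (depth now 1)
Event 5 (INT 0): INT 0 arrives: push (IRQ1, PC=0), enter IRQ0 at PC=0 (depth now 2)
Event 6 (EXEC): [IRQ0] PC=0: INC 1 -> ACC=-2
Event 7 (EXEC): [IRQ0] PC=1: IRET -> resume IRQ1 at PC=0 (depth now 1)
Event 8 (EXEC): [IRQ1] PC=0: DEC 3 -> ACC=-5
Event 9 (EXEC): [IRQ1] PC=1: IRET -> resume MAIN at PC=0 (depth now 0)
Event 10 (INT 2): INT 2 arrives: push (MAIN, PC=0), enter IRQ2 at PC=0 (depth now 1)
Event 11 (INT 2): INT 2 arrives: push (IRQ2, PC=0), enter IRQ2 at PC=0 (depth now 2)
Event 12 (EXEC): [IRQ2] PC=0: DEC 2 -> ACC=-7
Event 13 (EXEC): [IRQ2] PC=1: IRET -> resume IRQ2 at PC=0 (depth now 1)
Event 14 (EXEC): [IRQ2] PC=0: DEC 2 -> ACC=-9
Event 15 (EXEC): [IRQ2] PC=1: IRET -> resume MAIN at PC=0 (depth now 0)
Event 16 (EXEC): [MAIN] PC=0: DEC 5 -> ACC=-14
Event 17 (EXEC): [MAIN] PC=1: NOP
Event 18 (EXEC): [MAIN] PC=2: NOP
Event 19 (EXEC): [MAIN] PC=3: DEC 5 -> ACC=-19
Event 20 (EXEC): [MAIN] PC=4: DEC 5 -> ACC=-24
Event 21 (INT 0): INT 0 arrives: push (MAIN, PC=5), enter IRQ0 at PC=0 (depth now 1)
Event 22 (EXEC): [IRQ0] PC=0: INC 1 -> ACC=-23
Event 23 (EXEC): [IRQ0] PC=1: IRET -> resume MAIN at PC=5 (depth now 0)
Event 24 (INT 0): INT 0 arrives: push (MAIN, PC=5), enter IRQ0 at PC=0 (depth now 1)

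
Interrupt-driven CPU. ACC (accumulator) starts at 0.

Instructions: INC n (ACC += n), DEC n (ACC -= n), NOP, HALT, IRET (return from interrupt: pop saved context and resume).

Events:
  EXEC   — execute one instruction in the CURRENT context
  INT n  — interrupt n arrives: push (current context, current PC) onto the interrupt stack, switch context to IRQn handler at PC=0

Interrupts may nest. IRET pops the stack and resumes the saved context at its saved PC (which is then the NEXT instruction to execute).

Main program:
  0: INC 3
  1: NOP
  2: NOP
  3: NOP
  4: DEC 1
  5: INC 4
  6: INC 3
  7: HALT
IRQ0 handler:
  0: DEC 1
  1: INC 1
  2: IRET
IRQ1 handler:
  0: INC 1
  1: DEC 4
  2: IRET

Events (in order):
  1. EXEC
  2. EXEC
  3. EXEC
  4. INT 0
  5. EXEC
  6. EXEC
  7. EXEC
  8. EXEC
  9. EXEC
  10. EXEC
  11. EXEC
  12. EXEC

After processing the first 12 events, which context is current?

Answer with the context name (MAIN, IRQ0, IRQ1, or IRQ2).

Answer: MAIN

Derivation:
Event 1 (EXEC): [MAIN] PC=0: INC 3 -> ACC=3
Event 2 (EXEC): [MAIN] PC=1: NOP
Event 3 (EXEC): [MAIN] PC=2: NOP
Event 4 (INT 0): INT 0 arrives: push (MAIN, PC=3), enter IRQ0 at PC=0 (depth now 1)
Event 5 (EXEC): [IRQ0] PC=0: DEC 1 -> ACC=2
Event 6 (EXEC): [IRQ0] PC=1: INC 1 -> ACC=3
Event 7 (EXEC): [IRQ0] PC=2: IRET -> resume MAIN at PC=3 (depth now 0)
Event 8 (EXEC): [MAIN] PC=3: NOP
Event 9 (EXEC): [MAIN] PC=4: DEC 1 -> ACC=2
Event 10 (EXEC): [MAIN] PC=5: INC 4 -> ACC=6
Event 11 (EXEC): [MAIN] PC=6: INC 3 -> ACC=9
Event 12 (EXEC): [MAIN] PC=7: HALT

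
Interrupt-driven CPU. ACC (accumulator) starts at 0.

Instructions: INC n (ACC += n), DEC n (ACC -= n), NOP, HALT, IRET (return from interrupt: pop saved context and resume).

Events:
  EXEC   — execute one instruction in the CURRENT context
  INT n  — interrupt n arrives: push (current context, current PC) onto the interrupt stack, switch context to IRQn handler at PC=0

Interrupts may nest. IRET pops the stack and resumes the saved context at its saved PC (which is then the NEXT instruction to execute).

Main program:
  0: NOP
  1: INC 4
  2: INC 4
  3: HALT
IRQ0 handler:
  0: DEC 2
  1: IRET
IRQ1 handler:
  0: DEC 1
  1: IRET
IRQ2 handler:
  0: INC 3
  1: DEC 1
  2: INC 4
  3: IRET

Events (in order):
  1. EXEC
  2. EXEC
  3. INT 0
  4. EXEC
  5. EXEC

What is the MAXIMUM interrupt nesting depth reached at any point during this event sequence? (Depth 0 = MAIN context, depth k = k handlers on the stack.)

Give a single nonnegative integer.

Event 1 (EXEC): [MAIN] PC=0: NOP [depth=0]
Event 2 (EXEC): [MAIN] PC=1: INC 4 -> ACC=4 [depth=0]
Event 3 (INT 0): INT 0 arrives: push (MAIN, PC=2), enter IRQ0 at PC=0 (depth now 1) [depth=1]
Event 4 (EXEC): [IRQ0] PC=0: DEC 2 -> ACC=2 [depth=1]
Event 5 (EXEC): [IRQ0] PC=1: IRET -> resume MAIN at PC=2 (depth now 0) [depth=0]
Max depth observed: 1

Answer: 1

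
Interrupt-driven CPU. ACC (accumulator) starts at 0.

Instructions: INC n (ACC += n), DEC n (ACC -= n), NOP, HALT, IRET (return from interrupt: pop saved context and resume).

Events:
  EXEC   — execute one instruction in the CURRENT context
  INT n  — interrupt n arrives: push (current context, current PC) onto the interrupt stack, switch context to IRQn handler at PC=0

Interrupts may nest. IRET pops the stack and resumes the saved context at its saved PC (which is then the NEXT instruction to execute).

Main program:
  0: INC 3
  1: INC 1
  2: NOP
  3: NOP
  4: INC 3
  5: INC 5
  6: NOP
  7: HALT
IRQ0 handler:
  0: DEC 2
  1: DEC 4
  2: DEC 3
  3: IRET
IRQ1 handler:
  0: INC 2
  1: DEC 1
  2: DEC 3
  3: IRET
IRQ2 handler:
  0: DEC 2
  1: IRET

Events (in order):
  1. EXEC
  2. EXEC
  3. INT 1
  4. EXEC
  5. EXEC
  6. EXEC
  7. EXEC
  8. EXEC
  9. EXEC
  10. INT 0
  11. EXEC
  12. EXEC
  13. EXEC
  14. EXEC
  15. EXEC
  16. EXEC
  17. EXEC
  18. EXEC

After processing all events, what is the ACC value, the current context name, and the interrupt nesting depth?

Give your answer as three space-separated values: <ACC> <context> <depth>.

Answer: 1 MAIN 0

Derivation:
Event 1 (EXEC): [MAIN] PC=0: INC 3 -> ACC=3
Event 2 (EXEC): [MAIN] PC=1: INC 1 -> ACC=4
Event 3 (INT 1): INT 1 arrives: push (MAIN, PC=2), enter IRQ1 at PC=0 (depth now 1)
Event 4 (EXEC): [IRQ1] PC=0: INC 2 -> ACC=6
Event 5 (EXEC): [IRQ1] PC=1: DEC 1 -> ACC=5
Event 6 (EXEC): [IRQ1] PC=2: DEC 3 -> ACC=2
Event 7 (EXEC): [IRQ1] PC=3: IRET -> resume MAIN at PC=2 (depth now 0)
Event 8 (EXEC): [MAIN] PC=2: NOP
Event 9 (EXEC): [MAIN] PC=3: NOP
Event 10 (INT 0): INT 0 arrives: push (MAIN, PC=4), enter IRQ0 at PC=0 (depth now 1)
Event 11 (EXEC): [IRQ0] PC=0: DEC 2 -> ACC=0
Event 12 (EXEC): [IRQ0] PC=1: DEC 4 -> ACC=-4
Event 13 (EXEC): [IRQ0] PC=2: DEC 3 -> ACC=-7
Event 14 (EXEC): [IRQ0] PC=3: IRET -> resume MAIN at PC=4 (depth now 0)
Event 15 (EXEC): [MAIN] PC=4: INC 3 -> ACC=-4
Event 16 (EXEC): [MAIN] PC=5: INC 5 -> ACC=1
Event 17 (EXEC): [MAIN] PC=6: NOP
Event 18 (EXEC): [MAIN] PC=7: HALT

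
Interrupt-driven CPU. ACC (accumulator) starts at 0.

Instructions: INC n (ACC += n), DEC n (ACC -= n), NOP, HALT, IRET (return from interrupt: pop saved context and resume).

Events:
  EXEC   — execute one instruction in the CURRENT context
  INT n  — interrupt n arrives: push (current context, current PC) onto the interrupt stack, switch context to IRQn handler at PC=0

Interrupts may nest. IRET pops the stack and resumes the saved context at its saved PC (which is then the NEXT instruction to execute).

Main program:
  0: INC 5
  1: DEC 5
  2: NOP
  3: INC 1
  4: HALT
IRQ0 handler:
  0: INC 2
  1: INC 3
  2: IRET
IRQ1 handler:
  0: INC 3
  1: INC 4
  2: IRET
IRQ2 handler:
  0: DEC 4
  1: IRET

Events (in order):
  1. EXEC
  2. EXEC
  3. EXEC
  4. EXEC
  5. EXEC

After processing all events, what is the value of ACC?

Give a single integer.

Event 1 (EXEC): [MAIN] PC=0: INC 5 -> ACC=5
Event 2 (EXEC): [MAIN] PC=1: DEC 5 -> ACC=0
Event 3 (EXEC): [MAIN] PC=2: NOP
Event 4 (EXEC): [MAIN] PC=3: INC 1 -> ACC=1
Event 5 (EXEC): [MAIN] PC=4: HALT

Answer: 1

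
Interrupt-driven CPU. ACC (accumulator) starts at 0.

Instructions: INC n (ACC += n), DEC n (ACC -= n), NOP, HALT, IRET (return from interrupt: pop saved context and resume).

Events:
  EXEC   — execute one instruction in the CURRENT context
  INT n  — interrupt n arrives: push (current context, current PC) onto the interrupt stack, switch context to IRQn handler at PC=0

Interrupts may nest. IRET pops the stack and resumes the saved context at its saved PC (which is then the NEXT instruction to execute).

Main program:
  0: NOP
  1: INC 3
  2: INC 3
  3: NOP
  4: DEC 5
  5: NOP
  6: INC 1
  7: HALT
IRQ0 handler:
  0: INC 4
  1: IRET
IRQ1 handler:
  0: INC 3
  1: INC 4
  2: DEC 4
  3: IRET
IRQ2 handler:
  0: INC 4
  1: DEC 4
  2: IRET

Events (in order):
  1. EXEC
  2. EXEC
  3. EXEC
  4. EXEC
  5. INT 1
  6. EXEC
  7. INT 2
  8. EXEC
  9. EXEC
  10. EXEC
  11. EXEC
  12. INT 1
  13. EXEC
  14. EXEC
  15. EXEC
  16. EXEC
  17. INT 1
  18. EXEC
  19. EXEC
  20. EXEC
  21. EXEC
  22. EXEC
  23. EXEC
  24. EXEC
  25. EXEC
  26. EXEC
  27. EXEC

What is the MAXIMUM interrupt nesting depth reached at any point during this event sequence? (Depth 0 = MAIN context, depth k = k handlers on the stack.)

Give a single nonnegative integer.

Event 1 (EXEC): [MAIN] PC=0: NOP [depth=0]
Event 2 (EXEC): [MAIN] PC=1: INC 3 -> ACC=3 [depth=0]
Event 3 (EXEC): [MAIN] PC=2: INC 3 -> ACC=6 [depth=0]
Event 4 (EXEC): [MAIN] PC=3: NOP [depth=0]
Event 5 (INT 1): INT 1 arrives: push (MAIN, PC=4), enter IRQ1 at PC=0 (depth now 1) [depth=1]
Event 6 (EXEC): [IRQ1] PC=0: INC 3 -> ACC=9 [depth=1]
Event 7 (INT 2): INT 2 arrives: push (IRQ1, PC=1), enter IRQ2 at PC=0 (depth now 2) [depth=2]
Event 8 (EXEC): [IRQ2] PC=0: INC 4 -> ACC=13 [depth=2]
Event 9 (EXEC): [IRQ2] PC=1: DEC 4 -> ACC=9 [depth=2]
Event 10 (EXEC): [IRQ2] PC=2: IRET -> resume IRQ1 at PC=1 (depth now 1) [depth=1]
Event 11 (EXEC): [IRQ1] PC=1: INC 4 -> ACC=13 [depth=1]
Event 12 (INT 1): INT 1 arrives: push (IRQ1, PC=2), enter IRQ1 at PC=0 (depth now 2) [depth=2]
Event 13 (EXEC): [IRQ1] PC=0: INC 3 -> ACC=16 [depth=2]
Event 14 (EXEC): [IRQ1] PC=1: INC 4 -> ACC=20 [depth=2]
Event 15 (EXEC): [IRQ1] PC=2: DEC 4 -> ACC=16 [depth=2]
Event 16 (EXEC): [IRQ1] PC=3: IRET -> resume IRQ1 at PC=2 (depth now 1) [depth=1]
Event 17 (INT 1): INT 1 arrives: push (IRQ1, PC=2), enter IRQ1 at PC=0 (depth now 2) [depth=2]
Event 18 (EXEC): [IRQ1] PC=0: INC 3 -> ACC=19 [depth=2]
Event 19 (EXEC): [IRQ1] PC=1: INC 4 -> ACC=23 [depth=2]
Event 20 (EXEC): [IRQ1] PC=2: DEC 4 -> ACC=19 [depth=2]
Event 21 (EXEC): [IRQ1] PC=3: IRET -> resume IRQ1 at PC=2 (depth now 1) [depth=1]
Event 22 (EXEC): [IRQ1] PC=2: DEC 4 -> ACC=15 [depth=1]
Event 23 (EXEC): [IRQ1] PC=3: IRET -> resume MAIN at PC=4 (depth now 0) [depth=0]
Event 24 (EXEC): [MAIN] PC=4: DEC 5 -> ACC=10 [depth=0]
Event 25 (EXEC): [MAIN] PC=5: NOP [depth=0]
Event 26 (EXEC): [MAIN] PC=6: INC 1 -> ACC=11 [depth=0]
Event 27 (EXEC): [MAIN] PC=7: HALT [depth=0]
Max depth observed: 2

Answer: 2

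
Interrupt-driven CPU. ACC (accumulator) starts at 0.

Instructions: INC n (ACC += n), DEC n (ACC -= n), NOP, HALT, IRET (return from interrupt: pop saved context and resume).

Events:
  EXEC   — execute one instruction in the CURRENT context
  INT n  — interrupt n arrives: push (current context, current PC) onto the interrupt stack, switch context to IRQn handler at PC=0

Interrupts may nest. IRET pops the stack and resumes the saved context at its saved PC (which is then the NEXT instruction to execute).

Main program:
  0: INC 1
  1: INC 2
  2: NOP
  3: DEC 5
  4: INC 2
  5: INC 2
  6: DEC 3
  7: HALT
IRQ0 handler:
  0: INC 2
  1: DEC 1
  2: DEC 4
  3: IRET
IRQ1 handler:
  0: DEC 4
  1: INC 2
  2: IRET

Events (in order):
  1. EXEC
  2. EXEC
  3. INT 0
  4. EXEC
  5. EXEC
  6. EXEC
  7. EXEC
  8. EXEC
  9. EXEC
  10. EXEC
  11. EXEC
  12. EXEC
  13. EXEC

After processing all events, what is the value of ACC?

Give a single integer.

Answer: -4

Derivation:
Event 1 (EXEC): [MAIN] PC=0: INC 1 -> ACC=1
Event 2 (EXEC): [MAIN] PC=1: INC 2 -> ACC=3
Event 3 (INT 0): INT 0 arrives: push (MAIN, PC=2), enter IRQ0 at PC=0 (depth now 1)
Event 4 (EXEC): [IRQ0] PC=0: INC 2 -> ACC=5
Event 5 (EXEC): [IRQ0] PC=1: DEC 1 -> ACC=4
Event 6 (EXEC): [IRQ0] PC=2: DEC 4 -> ACC=0
Event 7 (EXEC): [IRQ0] PC=3: IRET -> resume MAIN at PC=2 (depth now 0)
Event 8 (EXEC): [MAIN] PC=2: NOP
Event 9 (EXEC): [MAIN] PC=3: DEC 5 -> ACC=-5
Event 10 (EXEC): [MAIN] PC=4: INC 2 -> ACC=-3
Event 11 (EXEC): [MAIN] PC=5: INC 2 -> ACC=-1
Event 12 (EXEC): [MAIN] PC=6: DEC 3 -> ACC=-4
Event 13 (EXEC): [MAIN] PC=7: HALT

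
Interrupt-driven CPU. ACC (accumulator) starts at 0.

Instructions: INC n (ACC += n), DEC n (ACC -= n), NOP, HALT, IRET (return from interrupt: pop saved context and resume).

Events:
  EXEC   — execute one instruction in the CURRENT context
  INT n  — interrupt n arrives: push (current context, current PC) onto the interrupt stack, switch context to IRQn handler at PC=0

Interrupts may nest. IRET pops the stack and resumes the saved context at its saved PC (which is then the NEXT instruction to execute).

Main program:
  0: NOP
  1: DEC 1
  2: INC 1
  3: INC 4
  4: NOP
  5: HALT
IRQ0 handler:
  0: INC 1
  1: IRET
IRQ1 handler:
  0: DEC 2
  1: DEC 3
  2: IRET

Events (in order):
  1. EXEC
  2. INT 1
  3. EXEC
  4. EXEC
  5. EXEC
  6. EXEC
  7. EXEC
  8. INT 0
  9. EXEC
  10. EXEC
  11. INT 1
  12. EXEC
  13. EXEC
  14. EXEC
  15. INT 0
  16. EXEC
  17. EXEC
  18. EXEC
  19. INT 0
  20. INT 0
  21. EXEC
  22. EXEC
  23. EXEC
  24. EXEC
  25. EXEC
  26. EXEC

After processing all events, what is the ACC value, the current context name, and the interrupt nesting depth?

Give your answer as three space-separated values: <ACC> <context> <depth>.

Answer: -2 MAIN 0

Derivation:
Event 1 (EXEC): [MAIN] PC=0: NOP
Event 2 (INT 1): INT 1 arrives: push (MAIN, PC=1), enter IRQ1 at PC=0 (depth now 1)
Event 3 (EXEC): [IRQ1] PC=0: DEC 2 -> ACC=-2
Event 4 (EXEC): [IRQ1] PC=1: DEC 3 -> ACC=-5
Event 5 (EXEC): [IRQ1] PC=2: IRET -> resume MAIN at PC=1 (depth now 0)
Event 6 (EXEC): [MAIN] PC=1: DEC 1 -> ACC=-6
Event 7 (EXEC): [MAIN] PC=2: INC 1 -> ACC=-5
Event 8 (INT 0): INT 0 arrives: push (MAIN, PC=3), enter IRQ0 at PC=0 (depth now 1)
Event 9 (EXEC): [IRQ0] PC=0: INC 1 -> ACC=-4
Event 10 (EXEC): [IRQ0] PC=1: IRET -> resume MAIN at PC=3 (depth now 0)
Event 11 (INT 1): INT 1 arrives: push (MAIN, PC=3), enter IRQ1 at PC=0 (depth now 1)
Event 12 (EXEC): [IRQ1] PC=0: DEC 2 -> ACC=-6
Event 13 (EXEC): [IRQ1] PC=1: DEC 3 -> ACC=-9
Event 14 (EXEC): [IRQ1] PC=2: IRET -> resume MAIN at PC=3 (depth now 0)
Event 15 (INT 0): INT 0 arrives: push (MAIN, PC=3), enter IRQ0 at PC=0 (depth now 1)
Event 16 (EXEC): [IRQ0] PC=0: INC 1 -> ACC=-8
Event 17 (EXEC): [IRQ0] PC=1: IRET -> resume MAIN at PC=3 (depth now 0)
Event 18 (EXEC): [MAIN] PC=3: INC 4 -> ACC=-4
Event 19 (INT 0): INT 0 arrives: push (MAIN, PC=4), enter IRQ0 at PC=0 (depth now 1)
Event 20 (INT 0): INT 0 arrives: push (IRQ0, PC=0), enter IRQ0 at PC=0 (depth now 2)
Event 21 (EXEC): [IRQ0] PC=0: INC 1 -> ACC=-3
Event 22 (EXEC): [IRQ0] PC=1: IRET -> resume IRQ0 at PC=0 (depth now 1)
Event 23 (EXEC): [IRQ0] PC=0: INC 1 -> ACC=-2
Event 24 (EXEC): [IRQ0] PC=1: IRET -> resume MAIN at PC=4 (depth now 0)
Event 25 (EXEC): [MAIN] PC=4: NOP
Event 26 (EXEC): [MAIN] PC=5: HALT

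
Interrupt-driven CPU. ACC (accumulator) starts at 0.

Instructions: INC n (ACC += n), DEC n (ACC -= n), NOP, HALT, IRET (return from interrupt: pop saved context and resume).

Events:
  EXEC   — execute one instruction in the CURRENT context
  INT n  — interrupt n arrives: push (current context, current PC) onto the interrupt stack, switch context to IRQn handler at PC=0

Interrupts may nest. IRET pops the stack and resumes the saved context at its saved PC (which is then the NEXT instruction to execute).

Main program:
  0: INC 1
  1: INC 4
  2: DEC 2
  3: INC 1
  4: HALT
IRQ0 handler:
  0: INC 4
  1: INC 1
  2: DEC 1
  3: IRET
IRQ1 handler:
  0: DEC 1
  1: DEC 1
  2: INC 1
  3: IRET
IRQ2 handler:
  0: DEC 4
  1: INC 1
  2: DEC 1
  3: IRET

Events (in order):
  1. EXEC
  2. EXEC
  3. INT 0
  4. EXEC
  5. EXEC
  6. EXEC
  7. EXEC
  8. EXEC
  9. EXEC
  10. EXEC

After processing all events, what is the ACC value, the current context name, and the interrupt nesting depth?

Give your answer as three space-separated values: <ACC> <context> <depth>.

Event 1 (EXEC): [MAIN] PC=0: INC 1 -> ACC=1
Event 2 (EXEC): [MAIN] PC=1: INC 4 -> ACC=5
Event 3 (INT 0): INT 0 arrives: push (MAIN, PC=2), enter IRQ0 at PC=0 (depth now 1)
Event 4 (EXEC): [IRQ0] PC=0: INC 4 -> ACC=9
Event 5 (EXEC): [IRQ0] PC=1: INC 1 -> ACC=10
Event 6 (EXEC): [IRQ0] PC=2: DEC 1 -> ACC=9
Event 7 (EXEC): [IRQ0] PC=3: IRET -> resume MAIN at PC=2 (depth now 0)
Event 8 (EXEC): [MAIN] PC=2: DEC 2 -> ACC=7
Event 9 (EXEC): [MAIN] PC=3: INC 1 -> ACC=8
Event 10 (EXEC): [MAIN] PC=4: HALT

Answer: 8 MAIN 0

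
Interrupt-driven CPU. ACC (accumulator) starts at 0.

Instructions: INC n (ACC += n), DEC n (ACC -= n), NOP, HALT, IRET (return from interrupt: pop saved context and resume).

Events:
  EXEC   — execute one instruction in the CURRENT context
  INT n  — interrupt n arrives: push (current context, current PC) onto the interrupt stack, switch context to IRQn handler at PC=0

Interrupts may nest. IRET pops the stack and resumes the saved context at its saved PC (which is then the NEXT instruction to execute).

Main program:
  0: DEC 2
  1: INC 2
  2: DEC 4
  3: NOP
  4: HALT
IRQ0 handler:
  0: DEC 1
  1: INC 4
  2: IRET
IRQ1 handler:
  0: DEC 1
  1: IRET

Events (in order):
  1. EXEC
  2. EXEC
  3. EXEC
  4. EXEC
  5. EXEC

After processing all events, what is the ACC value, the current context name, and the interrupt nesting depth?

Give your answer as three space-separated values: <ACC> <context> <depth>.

Event 1 (EXEC): [MAIN] PC=0: DEC 2 -> ACC=-2
Event 2 (EXEC): [MAIN] PC=1: INC 2 -> ACC=0
Event 3 (EXEC): [MAIN] PC=2: DEC 4 -> ACC=-4
Event 4 (EXEC): [MAIN] PC=3: NOP
Event 5 (EXEC): [MAIN] PC=4: HALT

Answer: -4 MAIN 0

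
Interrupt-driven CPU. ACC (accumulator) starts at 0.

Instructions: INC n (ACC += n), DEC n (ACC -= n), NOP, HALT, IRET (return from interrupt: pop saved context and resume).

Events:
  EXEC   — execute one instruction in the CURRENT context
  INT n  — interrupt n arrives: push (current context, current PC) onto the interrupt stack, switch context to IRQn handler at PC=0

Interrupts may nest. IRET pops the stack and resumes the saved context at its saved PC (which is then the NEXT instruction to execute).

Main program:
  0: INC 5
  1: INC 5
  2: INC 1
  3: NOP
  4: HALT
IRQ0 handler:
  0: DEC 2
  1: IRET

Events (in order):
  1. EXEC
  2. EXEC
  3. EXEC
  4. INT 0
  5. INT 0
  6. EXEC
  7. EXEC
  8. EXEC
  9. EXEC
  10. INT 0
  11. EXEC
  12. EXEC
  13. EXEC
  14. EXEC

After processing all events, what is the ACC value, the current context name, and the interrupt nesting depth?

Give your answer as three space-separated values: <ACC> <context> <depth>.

Answer: 5 MAIN 0

Derivation:
Event 1 (EXEC): [MAIN] PC=0: INC 5 -> ACC=5
Event 2 (EXEC): [MAIN] PC=1: INC 5 -> ACC=10
Event 3 (EXEC): [MAIN] PC=2: INC 1 -> ACC=11
Event 4 (INT 0): INT 0 arrives: push (MAIN, PC=3), enter IRQ0 at PC=0 (depth now 1)
Event 5 (INT 0): INT 0 arrives: push (IRQ0, PC=0), enter IRQ0 at PC=0 (depth now 2)
Event 6 (EXEC): [IRQ0] PC=0: DEC 2 -> ACC=9
Event 7 (EXEC): [IRQ0] PC=1: IRET -> resume IRQ0 at PC=0 (depth now 1)
Event 8 (EXEC): [IRQ0] PC=0: DEC 2 -> ACC=7
Event 9 (EXEC): [IRQ0] PC=1: IRET -> resume MAIN at PC=3 (depth now 0)
Event 10 (INT 0): INT 0 arrives: push (MAIN, PC=3), enter IRQ0 at PC=0 (depth now 1)
Event 11 (EXEC): [IRQ0] PC=0: DEC 2 -> ACC=5
Event 12 (EXEC): [IRQ0] PC=1: IRET -> resume MAIN at PC=3 (depth now 0)
Event 13 (EXEC): [MAIN] PC=3: NOP
Event 14 (EXEC): [MAIN] PC=4: HALT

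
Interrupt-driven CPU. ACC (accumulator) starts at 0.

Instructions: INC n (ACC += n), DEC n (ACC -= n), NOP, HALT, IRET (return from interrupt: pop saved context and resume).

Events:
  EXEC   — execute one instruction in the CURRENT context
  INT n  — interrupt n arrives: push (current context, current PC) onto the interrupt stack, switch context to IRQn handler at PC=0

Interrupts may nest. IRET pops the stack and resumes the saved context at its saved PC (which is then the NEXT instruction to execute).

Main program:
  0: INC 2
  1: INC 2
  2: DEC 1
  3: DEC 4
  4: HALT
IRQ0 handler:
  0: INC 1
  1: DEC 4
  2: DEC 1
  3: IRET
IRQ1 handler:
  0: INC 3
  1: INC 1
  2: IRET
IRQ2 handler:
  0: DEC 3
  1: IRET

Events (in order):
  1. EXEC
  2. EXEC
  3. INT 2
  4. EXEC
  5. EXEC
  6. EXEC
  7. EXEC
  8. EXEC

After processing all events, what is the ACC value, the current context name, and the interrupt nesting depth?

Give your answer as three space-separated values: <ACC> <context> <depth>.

Event 1 (EXEC): [MAIN] PC=0: INC 2 -> ACC=2
Event 2 (EXEC): [MAIN] PC=1: INC 2 -> ACC=4
Event 3 (INT 2): INT 2 arrives: push (MAIN, PC=2), enter IRQ2 at PC=0 (depth now 1)
Event 4 (EXEC): [IRQ2] PC=0: DEC 3 -> ACC=1
Event 5 (EXEC): [IRQ2] PC=1: IRET -> resume MAIN at PC=2 (depth now 0)
Event 6 (EXEC): [MAIN] PC=2: DEC 1 -> ACC=0
Event 7 (EXEC): [MAIN] PC=3: DEC 4 -> ACC=-4
Event 8 (EXEC): [MAIN] PC=4: HALT

Answer: -4 MAIN 0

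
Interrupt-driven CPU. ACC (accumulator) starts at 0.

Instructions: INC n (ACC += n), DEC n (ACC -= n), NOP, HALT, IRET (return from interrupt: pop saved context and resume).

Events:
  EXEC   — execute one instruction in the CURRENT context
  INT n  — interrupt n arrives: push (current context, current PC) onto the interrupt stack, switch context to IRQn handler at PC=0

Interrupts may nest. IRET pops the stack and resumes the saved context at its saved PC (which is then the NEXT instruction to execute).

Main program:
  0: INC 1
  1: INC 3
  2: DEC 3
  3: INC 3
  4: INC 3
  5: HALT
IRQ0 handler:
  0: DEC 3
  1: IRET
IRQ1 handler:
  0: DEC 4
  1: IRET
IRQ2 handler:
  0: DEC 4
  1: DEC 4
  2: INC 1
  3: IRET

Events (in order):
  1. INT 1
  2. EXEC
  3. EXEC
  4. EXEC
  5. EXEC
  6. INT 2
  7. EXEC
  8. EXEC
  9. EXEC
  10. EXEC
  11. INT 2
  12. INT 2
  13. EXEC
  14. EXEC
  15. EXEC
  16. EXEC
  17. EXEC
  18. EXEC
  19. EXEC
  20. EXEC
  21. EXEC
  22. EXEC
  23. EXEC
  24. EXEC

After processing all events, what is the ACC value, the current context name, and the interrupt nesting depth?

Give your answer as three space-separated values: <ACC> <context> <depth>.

Event 1 (INT 1): INT 1 arrives: push (MAIN, PC=0), enter IRQ1 at PC=0 (depth now 1)
Event 2 (EXEC): [IRQ1] PC=0: DEC 4 -> ACC=-4
Event 3 (EXEC): [IRQ1] PC=1: IRET -> resume MAIN at PC=0 (depth now 0)
Event 4 (EXEC): [MAIN] PC=0: INC 1 -> ACC=-3
Event 5 (EXEC): [MAIN] PC=1: INC 3 -> ACC=0
Event 6 (INT 2): INT 2 arrives: push (MAIN, PC=2), enter IRQ2 at PC=0 (depth now 1)
Event 7 (EXEC): [IRQ2] PC=0: DEC 4 -> ACC=-4
Event 8 (EXEC): [IRQ2] PC=1: DEC 4 -> ACC=-8
Event 9 (EXEC): [IRQ2] PC=2: INC 1 -> ACC=-7
Event 10 (EXEC): [IRQ2] PC=3: IRET -> resume MAIN at PC=2 (depth now 0)
Event 11 (INT 2): INT 2 arrives: push (MAIN, PC=2), enter IRQ2 at PC=0 (depth now 1)
Event 12 (INT 2): INT 2 arrives: push (IRQ2, PC=0), enter IRQ2 at PC=0 (depth now 2)
Event 13 (EXEC): [IRQ2] PC=0: DEC 4 -> ACC=-11
Event 14 (EXEC): [IRQ2] PC=1: DEC 4 -> ACC=-15
Event 15 (EXEC): [IRQ2] PC=2: INC 1 -> ACC=-14
Event 16 (EXEC): [IRQ2] PC=3: IRET -> resume IRQ2 at PC=0 (depth now 1)
Event 17 (EXEC): [IRQ2] PC=0: DEC 4 -> ACC=-18
Event 18 (EXEC): [IRQ2] PC=1: DEC 4 -> ACC=-22
Event 19 (EXEC): [IRQ2] PC=2: INC 1 -> ACC=-21
Event 20 (EXEC): [IRQ2] PC=3: IRET -> resume MAIN at PC=2 (depth now 0)
Event 21 (EXEC): [MAIN] PC=2: DEC 3 -> ACC=-24
Event 22 (EXEC): [MAIN] PC=3: INC 3 -> ACC=-21
Event 23 (EXEC): [MAIN] PC=4: INC 3 -> ACC=-18
Event 24 (EXEC): [MAIN] PC=5: HALT

Answer: -18 MAIN 0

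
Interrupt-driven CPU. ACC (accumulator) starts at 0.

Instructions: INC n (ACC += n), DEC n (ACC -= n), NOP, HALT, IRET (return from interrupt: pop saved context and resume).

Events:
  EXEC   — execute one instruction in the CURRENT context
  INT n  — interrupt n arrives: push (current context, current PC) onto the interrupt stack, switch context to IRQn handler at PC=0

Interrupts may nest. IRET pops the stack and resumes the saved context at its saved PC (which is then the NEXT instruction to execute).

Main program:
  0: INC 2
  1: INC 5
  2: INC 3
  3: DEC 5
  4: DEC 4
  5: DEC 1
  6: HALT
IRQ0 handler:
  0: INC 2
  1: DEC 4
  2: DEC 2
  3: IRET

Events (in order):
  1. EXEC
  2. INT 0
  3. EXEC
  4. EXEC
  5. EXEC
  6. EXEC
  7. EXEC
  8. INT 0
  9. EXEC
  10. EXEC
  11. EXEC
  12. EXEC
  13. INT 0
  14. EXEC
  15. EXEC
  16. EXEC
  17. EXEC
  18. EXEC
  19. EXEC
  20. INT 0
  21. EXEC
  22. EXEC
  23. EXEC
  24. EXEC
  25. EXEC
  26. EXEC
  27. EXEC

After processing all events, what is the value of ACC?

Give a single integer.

Event 1 (EXEC): [MAIN] PC=0: INC 2 -> ACC=2
Event 2 (INT 0): INT 0 arrives: push (MAIN, PC=1), enter IRQ0 at PC=0 (depth now 1)
Event 3 (EXEC): [IRQ0] PC=0: INC 2 -> ACC=4
Event 4 (EXEC): [IRQ0] PC=1: DEC 4 -> ACC=0
Event 5 (EXEC): [IRQ0] PC=2: DEC 2 -> ACC=-2
Event 6 (EXEC): [IRQ0] PC=3: IRET -> resume MAIN at PC=1 (depth now 0)
Event 7 (EXEC): [MAIN] PC=1: INC 5 -> ACC=3
Event 8 (INT 0): INT 0 arrives: push (MAIN, PC=2), enter IRQ0 at PC=0 (depth now 1)
Event 9 (EXEC): [IRQ0] PC=0: INC 2 -> ACC=5
Event 10 (EXEC): [IRQ0] PC=1: DEC 4 -> ACC=1
Event 11 (EXEC): [IRQ0] PC=2: DEC 2 -> ACC=-1
Event 12 (EXEC): [IRQ0] PC=3: IRET -> resume MAIN at PC=2 (depth now 0)
Event 13 (INT 0): INT 0 arrives: push (MAIN, PC=2), enter IRQ0 at PC=0 (depth now 1)
Event 14 (EXEC): [IRQ0] PC=0: INC 2 -> ACC=1
Event 15 (EXEC): [IRQ0] PC=1: DEC 4 -> ACC=-3
Event 16 (EXEC): [IRQ0] PC=2: DEC 2 -> ACC=-5
Event 17 (EXEC): [IRQ0] PC=3: IRET -> resume MAIN at PC=2 (depth now 0)
Event 18 (EXEC): [MAIN] PC=2: INC 3 -> ACC=-2
Event 19 (EXEC): [MAIN] PC=3: DEC 5 -> ACC=-7
Event 20 (INT 0): INT 0 arrives: push (MAIN, PC=4), enter IRQ0 at PC=0 (depth now 1)
Event 21 (EXEC): [IRQ0] PC=0: INC 2 -> ACC=-5
Event 22 (EXEC): [IRQ0] PC=1: DEC 4 -> ACC=-9
Event 23 (EXEC): [IRQ0] PC=2: DEC 2 -> ACC=-11
Event 24 (EXEC): [IRQ0] PC=3: IRET -> resume MAIN at PC=4 (depth now 0)
Event 25 (EXEC): [MAIN] PC=4: DEC 4 -> ACC=-15
Event 26 (EXEC): [MAIN] PC=5: DEC 1 -> ACC=-16
Event 27 (EXEC): [MAIN] PC=6: HALT

Answer: -16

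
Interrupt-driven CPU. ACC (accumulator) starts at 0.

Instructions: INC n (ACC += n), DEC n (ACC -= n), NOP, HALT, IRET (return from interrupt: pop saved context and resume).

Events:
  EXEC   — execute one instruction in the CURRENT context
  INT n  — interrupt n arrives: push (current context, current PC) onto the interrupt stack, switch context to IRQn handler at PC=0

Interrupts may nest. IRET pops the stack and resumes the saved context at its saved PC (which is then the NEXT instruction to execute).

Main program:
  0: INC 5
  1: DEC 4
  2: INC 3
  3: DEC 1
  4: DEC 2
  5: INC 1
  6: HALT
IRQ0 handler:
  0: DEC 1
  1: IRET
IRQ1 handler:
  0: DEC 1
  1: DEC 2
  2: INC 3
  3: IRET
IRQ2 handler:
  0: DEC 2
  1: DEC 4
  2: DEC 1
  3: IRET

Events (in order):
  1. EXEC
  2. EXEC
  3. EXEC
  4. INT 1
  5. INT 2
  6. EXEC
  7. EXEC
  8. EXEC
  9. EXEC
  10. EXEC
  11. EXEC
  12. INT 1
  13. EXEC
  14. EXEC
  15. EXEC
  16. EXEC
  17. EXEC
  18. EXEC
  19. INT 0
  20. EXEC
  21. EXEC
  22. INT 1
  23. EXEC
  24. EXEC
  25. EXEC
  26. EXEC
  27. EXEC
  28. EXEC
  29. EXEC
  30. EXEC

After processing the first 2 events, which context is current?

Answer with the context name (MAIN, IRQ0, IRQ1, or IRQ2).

Answer: MAIN

Derivation:
Event 1 (EXEC): [MAIN] PC=0: INC 5 -> ACC=5
Event 2 (EXEC): [MAIN] PC=1: DEC 4 -> ACC=1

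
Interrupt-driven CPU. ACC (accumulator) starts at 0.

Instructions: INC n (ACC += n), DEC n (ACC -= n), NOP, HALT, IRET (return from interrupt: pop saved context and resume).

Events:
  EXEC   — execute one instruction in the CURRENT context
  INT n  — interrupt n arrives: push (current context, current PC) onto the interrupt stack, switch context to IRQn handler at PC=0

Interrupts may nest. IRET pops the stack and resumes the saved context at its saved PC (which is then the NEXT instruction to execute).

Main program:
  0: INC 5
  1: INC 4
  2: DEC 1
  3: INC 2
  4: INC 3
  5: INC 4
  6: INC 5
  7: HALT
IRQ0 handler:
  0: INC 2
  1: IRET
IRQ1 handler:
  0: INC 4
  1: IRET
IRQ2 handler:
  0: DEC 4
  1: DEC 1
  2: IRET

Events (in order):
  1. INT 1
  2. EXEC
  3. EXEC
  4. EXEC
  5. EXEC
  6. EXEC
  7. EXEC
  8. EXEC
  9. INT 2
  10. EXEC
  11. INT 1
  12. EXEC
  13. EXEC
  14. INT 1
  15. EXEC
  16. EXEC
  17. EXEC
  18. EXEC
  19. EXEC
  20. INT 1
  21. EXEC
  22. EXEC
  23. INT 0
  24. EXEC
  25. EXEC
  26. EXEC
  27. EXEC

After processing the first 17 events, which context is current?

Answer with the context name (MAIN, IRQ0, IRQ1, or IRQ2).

Answer: IRQ2

Derivation:
Event 1 (INT 1): INT 1 arrives: push (MAIN, PC=0), enter IRQ1 at PC=0 (depth now 1)
Event 2 (EXEC): [IRQ1] PC=0: INC 4 -> ACC=4
Event 3 (EXEC): [IRQ1] PC=1: IRET -> resume MAIN at PC=0 (depth now 0)
Event 4 (EXEC): [MAIN] PC=0: INC 5 -> ACC=9
Event 5 (EXEC): [MAIN] PC=1: INC 4 -> ACC=13
Event 6 (EXEC): [MAIN] PC=2: DEC 1 -> ACC=12
Event 7 (EXEC): [MAIN] PC=3: INC 2 -> ACC=14
Event 8 (EXEC): [MAIN] PC=4: INC 3 -> ACC=17
Event 9 (INT 2): INT 2 arrives: push (MAIN, PC=5), enter IRQ2 at PC=0 (depth now 1)
Event 10 (EXEC): [IRQ2] PC=0: DEC 4 -> ACC=13
Event 11 (INT 1): INT 1 arrives: push (IRQ2, PC=1), enter IRQ1 at PC=0 (depth now 2)
Event 12 (EXEC): [IRQ1] PC=0: INC 4 -> ACC=17
Event 13 (EXEC): [IRQ1] PC=1: IRET -> resume IRQ2 at PC=1 (depth now 1)
Event 14 (INT 1): INT 1 arrives: push (IRQ2, PC=1), enter IRQ1 at PC=0 (depth now 2)
Event 15 (EXEC): [IRQ1] PC=0: INC 4 -> ACC=21
Event 16 (EXEC): [IRQ1] PC=1: IRET -> resume IRQ2 at PC=1 (depth now 1)
Event 17 (EXEC): [IRQ2] PC=1: DEC 1 -> ACC=20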